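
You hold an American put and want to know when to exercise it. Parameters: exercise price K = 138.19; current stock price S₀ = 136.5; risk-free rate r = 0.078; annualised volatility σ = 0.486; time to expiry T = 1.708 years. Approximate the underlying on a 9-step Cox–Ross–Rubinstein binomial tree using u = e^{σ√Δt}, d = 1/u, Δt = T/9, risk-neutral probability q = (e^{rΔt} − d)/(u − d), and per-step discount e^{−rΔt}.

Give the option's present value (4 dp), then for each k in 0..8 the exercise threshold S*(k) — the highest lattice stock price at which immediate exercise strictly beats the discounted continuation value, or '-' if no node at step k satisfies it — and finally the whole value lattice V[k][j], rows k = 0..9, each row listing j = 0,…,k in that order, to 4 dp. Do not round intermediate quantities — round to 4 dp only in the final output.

Δt=0.18978, u=1.23580, d=0.80919, q=0.48222, disc=e^(-rΔt)=0.98531
k=9 terminal: V=max(K-S,0) → 117.8852 107.1805 90.8322 65.8651 27.7352 0.0000 0.0000 0.0000 0.0000 0.0000
k=8: j=0 S=25.0927 intr=113.0973 cont=111.0668 V=113.0973[EX]; j=1 S=38.3216 intr=99.8684 cont=97.8379 V=99.8684[EX]; j=2 S=58.5248 intr=79.6652 cont=77.6347 V=79.6652[EX]; j=3 S=89.3792 intr=48.8108 cont=46.7803 V=48.8108[EX]; j=4 S=136.5000 intr=1.6900 cont=14.1496 V=14.1496[hold]; j=5 S=208.4630 intr=0.0000 cont=0.0000 V=0.0000[hold]; j=6 S=318.3651 intr=0.0000 cont=0.0000 V=0.0000[hold]; j=7 S=486.2078 intr=0.0000 cont=0.0000 V=0.0000[hold]; j=8 S=742.5373 intr=0.0000 cont=0.0000 V=0.0000[hold]  S*(8)=89.3792
k=7: j=0 S=31.0095 intr=107.1805 cont=105.1500 V=107.1805[EX]; j=1 S=47.3578 intr=90.8322 cont=88.8017 V=90.8322[EX]; j=2 S=72.3249 intr=65.8651 cont=63.8346 V=65.8651[EX]; j=3 S=110.4548 intr=27.7352 cont=31.6248 V=31.6248[hold]; j=4 S=168.6867 intr=0.0000 cont=7.2187 V=7.2187[hold]; j=5 S=257.6186 intr=0.0000 cont=0.0000 V=0.0000[hold]; j=6 S=393.4356 intr=0.0000 cont=0.0000 V=0.0000[hold]; j=7 S=600.8556 intr=0.0000 cont=0.0000 V=0.0000[hold]  S*(7)=72.3249
k=6: j=0 S=38.3216 intr=99.8684 cont=97.8379 V=99.8684[EX]; j=1 S=58.5248 intr=79.6652 cont=77.6347 V=79.6652[EX]; j=2 S=89.3792 intr=48.8108 cont=48.6284 V=48.8108[EX]; j=3 S=136.5000 intr=1.6900 cont=19.5638 V=19.5638[hold]; j=4 S=208.4630 intr=0.0000 cont=3.6827 V=3.6827[hold]; j=5 S=318.3651 intr=0.0000 cont=0.0000 V=0.0000[hold]; j=6 S=486.2078 intr=0.0000 cont=0.0000 V=0.0000[hold]  S*(6)=89.3792
k=5: j=0 S=47.3578 intr=90.8322 cont=88.8017 V=90.8322[EX]; j=1 S=72.3249 intr=65.8651 cont=63.8346 V=65.8651[EX]; j=2 S=110.4548 intr=27.7352 cont=34.1973 V=34.1973[hold]; j=3 S=168.6867 intr=0.0000 cont=11.7307 V=11.7307[hold]; j=4 S=257.6186 intr=0.0000 cont=1.8788 V=1.8788[hold]; j=5 S=393.4356 intr=0.0000 cont=0.0000 V=0.0000[hold]  S*(5)=72.3249
k=4: j=0 S=58.5248 intr=79.6652 cont=77.6347 V=79.6652[EX]; j=1 S=89.3792 intr=48.8108 cont=49.8507 V=49.8507[hold]; j=2 S=136.5000 intr=1.6900 cont=23.0200 V=23.0200[hold]; j=3 S=208.4630 intr=0.0000 cont=6.8773 V=6.8773[hold]; j=4 S=318.3651 intr=0.0000 cont=0.9585 V=0.9585[hold]  S*(4)=58.5248
k=3: j=0 S=72.3249 intr=65.8651 cont=64.3286 V=65.8651[EX]; j=1 S=110.4548 intr=27.7352 cont=36.3699 V=36.3699[hold]; j=2 S=168.6867 intr=0.0000 cont=15.0118 V=15.0118[hold]; j=3 S=257.6186 intr=0.0000 cont=3.9640 V=3.9640[hold]  S*(3)=72.3249
k=2: j=0 S=89.3792 intr=48.8108 cont=50.8830 V=50.8830[hold]; j=1 S=136.5000 intr=1.6900 cont=25.6874 V=25.6874[hold]; j=2 S=208.4630 intr=0.0000 cont=9.5420 V=9.5420[hold]  S*(2)=-
k=1: j=0 S=110.4548 intr=27.7352 cont=38.1640 V=38.1640[hold]; j=1 S=168.6867 intr=0.0000 cont=17.6387 V=17.6387[hold]  S*(1)=-
k=0: j=0 S=136.5000 intr=1.6900 cont=27.8508 V=27.8508[hold]  S*(0)=-

price = 27.8508
boundary = - - - 72.3249 58.5248 72.3249 89.3792 72.3249 89.3792
tree:
27.8508
38.1640 17.6387
50.8830 25.6874 9.5420
65.8651 36.3699 15.0118 3.9640
79.6652 49.8507 23.0200 6.8773 0.9585
90.8322 65.8651 34.1973 11.7307 1.8788 0.0000
99.8684 79.6652 48.8108 19.5638 3.6827 0.0000 0.0000
107.1805 90.8322 65.8651 31.6248 7.2187 0.0000 0.0000 0.0000
113.0973 99.8684 79.6652 48.8108 14.1496 0.0000 0.0000 0.0000 0.0000
117.8852 107.1805 90.8322 65.8651 27.7352 0.0000 0.0000 0.0000 0.0000 0.0000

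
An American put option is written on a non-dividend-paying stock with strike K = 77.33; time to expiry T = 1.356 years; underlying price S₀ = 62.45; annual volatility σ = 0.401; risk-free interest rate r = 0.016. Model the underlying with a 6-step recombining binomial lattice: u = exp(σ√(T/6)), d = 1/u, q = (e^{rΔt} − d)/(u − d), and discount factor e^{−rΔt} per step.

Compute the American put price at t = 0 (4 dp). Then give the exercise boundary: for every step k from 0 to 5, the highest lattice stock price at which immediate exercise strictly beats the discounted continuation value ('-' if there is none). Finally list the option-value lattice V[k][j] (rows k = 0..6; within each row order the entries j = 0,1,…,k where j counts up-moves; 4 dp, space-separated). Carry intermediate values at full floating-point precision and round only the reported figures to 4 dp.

Δt=0.22600  u=1.21002  d=0.82644  q=0.46193  discount=0.99639
step 6 (expiry): payoffs max(K−S,0) = 57.4330 48.1981 34.6769 14.8800 0.0000 0.0000 0.0000
step 5: (k=5,j=0): S=24.0756, (K−S)⁺=53.2544, hold=52.9752 ⇒ V=53.2544 exercise | (k=5,j=1): S=35.2500, (K−S)⁺=42.0800, hold=41.8008 ⇒ V=42.0800 exercise | (k=5,j=2): S=51.6109, (K−S)⁺=25.7191, hold=25.4400 ⇒ V=25.7191 exercise | (k=5,j=3): S=75.5655, (K−S)⁺=1.7645, hold=7.9776 ⇒ V=7.9776 continue | (k=5,j=4): S=110.6383, (K−S)⁺=0.0000, hold=0.0000 ⇒ V=0.0000 continue | (k=5,j=5): S=161.9896, (K−S)⁺=0.0000, hold=0.0000 ⇒ V=0.0000 continue  boundary S*=51.6109
step 4: (k=4,j=0): S=29.1319, (K−S)⁺=48.1981, hold=47.9190 ⇒ V=48.1981 exercise | (k=4,j=1): S=42.6531, (K−S)⁺=34.6769, hold=34.3978 ⇒ V=34.6769 exercise | (k=4,j=2): S=62.4500, (K−S)⁺=14.8800, hold=17.4605 ⇒ V=17.4605 continue | (k=4,j=3): S=91.4354, (K−S)⁺=0.0000, hold=4.2770 ⇒ V=4.2770 continue | (k=4,j=4): S=133.8740, (K−S)⁺=0.0000, hold=0.0000 ⇒ V=0.0000 continue  boundary S*=42.6531
step 3: (k=3,j=0): S=35.2500, (K−S)⁺=42.0800, hold=41.8008 ⇒ V=42.0800 exercise | (k=3,j=1): S=51.6109, (K−S)⁺=25.7191, hold=26.6277 ⇒ V=26.6277 continue | (k=3,j=2): S=75.5655, (K−S)⁺=1.7645, hold=11.3296 ⇒ V=11.3296 continue | (k=3,j=3): S=110.6383, (K−S)⁺=0.0000, hold=2.2930 ⇒ V=2.2930 continue  boundary S*=35.2500
step 2: (k=2,j=0): S=42.6531, (K−S)⁺=34.6769, hold=34.8160 ⇒ V=34.8160 continue | (k=2,j=1): S=62.4500, (K−S)⁺=14.8800, hold=19.4905 ⇒ V=19.4905 continue | (k=2,j=2): S=91.4354, (K−S)⁺=0.0000, hold=7.1295 ⇒ V=7.1295 continue  boundary S*=-
step 1: (k=1,j=0): S=51.6109, (K−S)⁺=25.7191, hold=27.6366 ⇒ V=27.6366 continue | (k=1,j=1): S=75.5655, (K−S)⁺=1.7645, hold=13.7308 ⇒ V=13.7308 continue  boundary S*=-
step 0: (k=0,j=0): S=62.4500, (K−S)⁺=14.8800, hold=21.1365 ⇒ V=21.1365 continue  boundary S*=-

price = 21.1365
boundary = - - - 35.2500 42.6531 51.6109
tree:
21.1365
27.6366 13.7308
34.8160 19.4905 7.1295
42.0800 26.6277 11.3296 2.2930
48.1981 34.6769 17.4605 4.2770 0.0000
53.2544 42.0800 25.7191 7.9776 0.0000 0.0000
57.4330 48.1981 34.6769 14.8800 0.0000 0.0000 0.0000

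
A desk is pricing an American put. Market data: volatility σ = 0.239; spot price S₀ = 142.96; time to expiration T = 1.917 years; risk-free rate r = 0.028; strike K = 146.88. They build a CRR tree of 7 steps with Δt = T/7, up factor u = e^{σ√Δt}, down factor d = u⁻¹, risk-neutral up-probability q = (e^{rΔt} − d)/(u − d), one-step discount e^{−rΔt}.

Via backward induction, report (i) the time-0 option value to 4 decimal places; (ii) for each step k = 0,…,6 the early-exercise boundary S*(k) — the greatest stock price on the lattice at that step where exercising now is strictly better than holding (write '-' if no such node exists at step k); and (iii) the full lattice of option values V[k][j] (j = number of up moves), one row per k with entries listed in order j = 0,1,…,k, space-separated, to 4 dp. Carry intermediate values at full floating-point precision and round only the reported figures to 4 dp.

price = 18.0900
boundary = - - - 98.2337 111.3213 98.2337 111.3213
tree:
18.0900
26.0757 10.3659
36.3182 16.2131 4.6660
48.6463 24.5234 8.1348 1.2617
60.1953 35.5587 13.8425 2.5401 0.0000
70.3866 48.6463 22.7654 5.1139 0.0000 0.0000
79.3796 60.1953 35.5587 10.2955 0.0000 0.0000 0.0000
87.3154 70.3866 48.6463 20.7273 0.0000 0.0000 0.0000 0.0000

Δt=0.27386, u=1.13323, d=0.88243, q=0.49946, disc=e^(-rΔt)=0.99236
k=7 terminal: V=max(K-S,0) → 87.3154 70.3866 48.6463 20.7273 0.0000 0.0000 0.0000 0.0000
k=6: j=0 S=67.5004 intr=79.3796 cont=78.2577 V=79.3796[EX]; j=1 S=86.6847 intr=60.1953 cont=59.0734 V=60.1953[EX]; j=2 S=111.3213 intr=35.5587 cont=34.4367 V=35.5587[EX]; j=3 S=142.9600 intr=3.9200 cont=10.2955 V=10.2955[hold]; j=4 S=183.5907 intr=0.0000 cont=0.0000 V=0.0000[hold]; j=5 S=235.7690 intr=0.0000 cont=0.0000 V=0.0000[hold]; j=6 S=302.7770 intr=0.0000 cont=0.0000 V=0.0000[hold]  S*(6)=111.3213
k=5: j=0 S=76.4934 intr=70.3866 cont=69.2646 V=70.3866[EX]; j=1 S=98.2337 intr=48.6463 cont=47.5244 V=48.6463[EX]; j=2 S=126.1527 intr=20.7273 cont=22.7654 V=22.7654[hold]; j=3 S=162.0066 intr=0.0000 cont=5.1139 V=5.1139[hold]; j=4 S=208.0505 intr=0.0000 cont=0.0000 V=0.0000[hold]; j=5 S=267.1805 intr=0.0000 cont=0.0000 V=0.0000[hold]  S*(5)=98.2337
k=4: j=0 S=86.6847 intr=60.1953 cont=59.0734 V=60.1953[EX]; j=1 S=111.3213 intr=35.5587 cont=35.4468 V=35.5587[EX]; j=2 S=142.9600 intr=3.9200 cont=13.8425 V=13.8425[hold]; j=3 S=183.5907 intr=0.0000 cont=2.5401 V=2.5401[hold]; j=4 S=235.7690 intr=0.0000 cont=0.0000 V=0.0000[hold]  S*(4)=111.3213
k=3: j=0 S=98.2337 intr=48.6463 cont=47.5244 V=48.6463[EX]; j=1 S=126.1527 intr=20.7273 cont=24.5234 V=24.5234[hold]; j=2 S=162.0066 intr=0.0000 cont=8.1348 V=8.1348[hold]; j=3 S=208.0505 intr=0.0000 cont=1.2617 V=1.2617[hold]  S*(3)=98.2337
k=2: j=0 S=111.3213 intr=35.5587 cont=36.3182 V=36.3182[hold]; j=1 S=142.9600 intr=3.9200 cont=16.2131 V=16.2131[hold]; j=2 S=183.5907 intr=0.0000 cont=4.6660 V=4.6660[hold]  S*(2)=-
k=1: j=0 S=126.1527 intr=20.7273 cont=26.0757 V=26.0757[hold]; j=1 S=162.0066 intr=0.0000 cont=10.3659 V=10.3659[hold]  S*(1)=-
k=0: j=0 S=142.9600 intr=3.9200 cont=18.0900 V=18.0900[hold]  S*(0)=-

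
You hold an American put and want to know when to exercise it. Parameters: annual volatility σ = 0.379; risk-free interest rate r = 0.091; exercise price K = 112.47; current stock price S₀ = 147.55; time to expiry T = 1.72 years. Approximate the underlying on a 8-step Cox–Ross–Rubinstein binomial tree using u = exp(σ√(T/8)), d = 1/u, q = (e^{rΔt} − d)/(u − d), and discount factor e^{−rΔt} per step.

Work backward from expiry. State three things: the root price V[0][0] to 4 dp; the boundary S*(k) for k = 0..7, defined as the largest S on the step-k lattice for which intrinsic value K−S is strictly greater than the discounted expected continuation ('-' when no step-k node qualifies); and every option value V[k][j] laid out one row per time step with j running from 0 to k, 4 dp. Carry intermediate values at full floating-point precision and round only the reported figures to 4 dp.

price = 7.2296
boundary = - - - - 73.0560 61.2823 73.0560 87.0917
tree:
7.2296
11.5362 3.4055
17.9415 5.8789 1.1805
27.0700 9.9366 2.2398 0.2168
39.4140 16.3541 4.2059 0.4530 0.0000
51.1877 25.9980 7.7970 0.9469 0.0000 0.0000
61.0639 39.4140 14.2194 1.9791 0.0000 0.0000 0.0000
69.3485 51.1877 25.3783 4.1366 0.0000 0.0000 0.0000 0.0000
76.2980 61.0639 39.4140 8.6460 0.0000 0.0000 0.0000 0.0000 0.0000

Δt=0.21500, u=1.19212, d=0.83884, q=0.51210, disc=e^(-rΔt)=0.98063
k=8 terminal: V=max(K-S,0) → 76.2980 61.0639 39.4140 8.6460 0.0000 0.0000 0.0000 0.0000 0.0000
k=7: j=0 S=43.1215 intr=69.3485 cont=67.1694 V=69.3485[EX]; j=1 S=61.2823 intr=51.1877 cont=49.0086 V=51.1877[EX]; j=2 S=87.0917 intr=25.3783 cont=23.1992 V=25.3783[EX]; j=3 S=123.7709 intr=0.0000 cont=4.1366 V=4.1366[hold]; j=4 S=175.8976 intr=0.0000 cont=0.0000 V=0.0000[hold]; j=5 S=249.9778 intr=0.0000 cont=0.0000 V=0.0000[hold]; j=6 S=355.2573 intr=0.0000 cont=0.0000 V=0.0000[hold]; j=7 S=504.8759 intr=0.0000 cont=0.0000 V=0.0000[hold]  S*(7)=87.0917
k=6: j=0 S=51.4061 intr=61.0639 cont=58.8848 V=61.0639[EX]; j=1 S=73.0560 intr=39.4140 cont=37.2349 V=39.4140[EX]; j=2 S=103.8240 intr=8.6460 cont=14.2194 V=14.2194[hold]; j=3 S=147.5500 intr=0.0000 cont=1.9791 V=1.9791[hold]; j=4 S=209.6915 intr=0.0000 cont=0.0000 V=0.0000[hold]; j=5 S=298.0041 intr=0.0000 cont=0.0000 V=0.0000[hold]; j=6 S=423.5102 intr=0.0000 cont=0.0000 V=0.0000[hold]  S*(6)=73.0560
k=5: j=0 S=61.2823 intr=51.1877 cont=49.0086 V=51.1877[EX]; j=1 S=87.0917 intr=25.3783 cont=25.9980 V=25.9980[hold]; j=2 S=123.7709 intr=0.0000 cont=7.7970 V=7.7970[hold]; j=3 S=175.8976 intr=0.0000 cont=0.9469 V=0.9469[hold]; j=4 S=249.9778 intr=0.0000 cont=0.0000 V=0.0000[hold]; j=5 S=355.2573 intr=0.0000 cont=0.0000 V=0.0000[hold]  S*(5)=61.2823
k=4: j=0 S=73.0560 intr=39.4140 cont=37.5461 V=39.4140[EX]; j=1 S=103.8240 intr=8.6460 cont=16.3541 V=16.3541[hold]; j=2 S=147.5500 intr=0.0000 cont=4.2059 V=4.2059[hold]; j=3 S=209.6915 intr=0.0000 cont=0.4530 V=0.4530[hold]; j=4 S=298.0041 intr=0.0000 cont=0.0000 V=0.0000[hold]  S*(4)=73.0560
k=3: j=0 S=87.0917 intr=25.3783 cont=27.0700 V=27.0700[hold]; j=1 S=123.7709 intr=0.0000 cont=9.9366 V=9.9366[hold]; j=2 S=175.8976 intr=0.0000 cont=2.2398 V=2.2398[hold]; j=3 S=249.9778 intr=0.0000 cont=0.2168 V=0.2168[hold]  S*(3)=-
k=2: j=0 S=103.8240 intr=8.6460 cont=17.9415 V=17.9415[hold]; j=1 S=147.5500 intr=0.0000 cont=5.8789 V=5.8789[hold]; j=2 S=209.6915 intr=0.0000 cont=1.1805 V=1.1805[hold]  S*(2)=-
k=1: j=0 S=123.7709 intr=0.0000 cont=11.5362 V=11.5362[hold]; j=1 S=175.8976 intr=0.0000 cont=3.4055 V=3.4055[hold]  S*(1)=-
k=0: j=0 S=147.5500 intr=0.0000 cont=7.2296 V=7.2296[hold]  S*(0)=-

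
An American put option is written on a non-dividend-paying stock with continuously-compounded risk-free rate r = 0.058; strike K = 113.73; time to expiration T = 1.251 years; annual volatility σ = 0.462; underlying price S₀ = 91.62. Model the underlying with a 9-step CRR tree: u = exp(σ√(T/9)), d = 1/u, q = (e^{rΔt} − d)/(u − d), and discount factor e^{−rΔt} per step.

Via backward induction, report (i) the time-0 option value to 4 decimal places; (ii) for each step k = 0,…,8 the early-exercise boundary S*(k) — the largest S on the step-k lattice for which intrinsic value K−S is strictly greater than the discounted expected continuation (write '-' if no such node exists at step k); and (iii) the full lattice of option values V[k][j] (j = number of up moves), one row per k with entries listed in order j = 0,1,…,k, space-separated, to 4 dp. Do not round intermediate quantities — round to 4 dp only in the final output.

params: Δt=0.13900 u=1.18797 d=0.84177 q=0.48043 e^(-rΔt)=0.99197
t_9 payoffs: 94.2880 86.2921 75.0076 59.0821 36.6068 4.8882 0.0000 0.0000 0.0000 0.0000
t_8: node(8,0) S=23.0965 payoff=90.6335 vs cont=89.7203 → 90.6335 [stop]  node(8,1) S=32.5955 payoff=81.1345 vs cont=80.2213 → 81.1345 [stop]  node(8,2) S=46.0011 payoff=67.7289 vs cont=66.8157 → 67.7289 [stop]  node(8,3) S=64.9201 payoff=48.8099 vs cont=47.8967 → 48.8099 [stop]  node(8,4) S=91.6200 payoff=22.1100 vs cont=21.1968 → 22.1100 [stop]  node(8,5) S=129.3008 payoff=0.0000 vs cont=2.5194 → 2.5194 [wait]  node(8,6) S=182.4788 payoff=0.0000 vs cont=0.0000 → 0.0000 [wait]  node(8,7) S=257.5274 payoff=0.0000 vs cont=0.0000 → 0.0000 [wait]  node(8,8) S=363.4415 payoff=0.0000 vs cont=0.0000 → 0.0000 [wait]  ⇒ S*(8)=91.6200
t_7: node(7,0) S=27.4379 payoff=86.2921 vs cont=85.3788 → 86.2921 [stop]  node(7,1) S=38.7224 payoff=75.0076 vs cont=74.0944 → 75.0076 [stop]  node(7,2) S=54.6479 payoff=59.0821 vs cont=58.1689 → 59.0821 [stop]  node(7,3) S=77.1232 payoff=36.6068 vs cont=35.6936 → 36.6068 [stop]  node(7,4) S=108.8418 payoff=4.8882 vs cont=12.5962 → 12.5962 [wait]  node(7,5) S=153.6055 payoff=0.0000 vs cont=1.2985 → 1.2985 [wait]  node(7,6) S=216.7794 payoff=0.0000 vs cont=0.0000 → 0.0000 [wait]  node(7,7) S=305.9349 payoff=0.0000 vs cont=0.0000 → 0.0000 [wait]  ⇒ S*(7)=77.1232
t_6: node(6,0) S=32.5955 payoff=81.1345 vs cont=80.2213 → 81.1345 [stop]  node(6,1) S=46.0011 payoff=67.7289 vs cont=66.8157 → 67.7289 [stop]  node(6,2) S=64.9201 payoff=48.8099 vs cont=47.8967 → 48.8099 [stop]  node(6,3) S=91.6200 payoff=22.1100 vs cont=24.8702 → 24.8702 [wait]  node(6,4) S=129.3008 payoff=0.0000 vs cont=7.1109 → 7.1109 [wait]  node(6,5) S=182.4788 payoff=0.0000 vs cont=0.6692 → 0.6692 [wait]  node(6,6) S=257.5274 payoff=0.0000 vs cont=0.0000 → 0.0000 [wait]  ⇒ S*(6)=64.9201
t_5: node(5,0) S=38.7224 payoff=75.0076 vs cont=74.0944 → 75.0076 [stop]  node(5,1) S=54.6479 payoff=59.0821 vs cont=58.1689 → 59.0821 [stop]  node(5,2) S=77.1232 payoff=36.6068 vs cont=37.0091 → 37.0091 [wait]  node(5,3) S=108.8418 payoff=4.8882 vs cont=16.2070 → 16.2070 [wait]  node(5,4) S=153.6055 payoff=0.0000 vs cont=3.9839 → 3.9839 [wait]  node(5,5) S=216.7794 payoff=0.0000 vs cont=0.3449 → 0.3449 [wait]  ⇒ S*(5)=54.6479
t_4: node(4,0) S=46.0011 payoff=67.7289 vs cont=66.8157 → 67.7289 [stop]  node(4,1) S=64.9201 payoff=48.8099 vs cont=48.0884 → 48.8099 [stop]  node(4,2) S=91.6200 payoff=22.1100 vs cont=26.7983 → 26.7983 [wait]  node(4,3) S=129.3008 payoff=0.0000 vs cont=10.2517 → 10.2517 [wait]  node(4,4) S=182.4788 payoff=0.0000 vs cont=2.2177 → 2.2177 [wait]  ⇒ S*(4)=64.9201
t_3: node(3,0) S=54.6479 payoff=59.0821 vs cont=58.1689 → 59.0821 [stop]  node(3,1) S=77.1232 payoff=36.6068 vs cont=37.9279 → 37.9279 [wait]  node(3,2) S=108.8418 payoff=4.8882 vs cont=18.6975 → 18.6975 [wait]  node(3,3) S=153.6055 payoff=0.0000 vs cont=6.3407 → 6.3407 [wait]  ⇒ S*(3)=54.6479
t_2: node(2,0) S=64.9201 payoff=48.8099 vs cont=48.5263 → 48.8099 [stop]  node(2,1) S=91.6200 payoff=22.1100 vs cont=28.4588 → 28.4588 [wait]  node(2,2) S=129.3008 payoff=0.0000 vs cont=12.6585 → 12.6585 [wait]  ⇒ S*(2)=64.9201
t_1: node(1,0) S=77.1232 payoff=36.6068 vs cont=38.7193 → 38.7193 [wait]  node(1,1) S=108.8418 payoff=4.8882 vs cont=20.7004 → 20.7004 [wait]  ⇒ S*(1)=-
t_0: node(0,0) S=91.6200 payoff=22.1100 vs cont=29.8211 → 29.8211 [wait]  ⇒ S*(0)=-

price = 29.8211
boundary = - - 64.9201 54.6479 64.9201 54.6479 64.9201 77.1232 91.6200
tree:
29.8211
38.7193 20.7004
48.8099 28.4588 12.6585
59.0821 37.9279 18.6975 6.3407
67.7289 48.8099 26.7983 10.2517 2.2177
75.0076 59.0821 37.0091 16.2070 3.9839 0.3449
81.1345 67.7289 48.8099 24.8702 7.1109 0.6692 0.0000
86.2921 75.0076 59.0821 36.6068 12.5962 1.2985 0.0000 0.0000
90.6335 81.1345 67.7289 48.8099 22.1100 2.5194 0.0000 0.0000 0.0000
94.2880 86.2921 75.0076 59.0821 36.6068 4.8882 0.0000 0.0000 0.0000 0.0000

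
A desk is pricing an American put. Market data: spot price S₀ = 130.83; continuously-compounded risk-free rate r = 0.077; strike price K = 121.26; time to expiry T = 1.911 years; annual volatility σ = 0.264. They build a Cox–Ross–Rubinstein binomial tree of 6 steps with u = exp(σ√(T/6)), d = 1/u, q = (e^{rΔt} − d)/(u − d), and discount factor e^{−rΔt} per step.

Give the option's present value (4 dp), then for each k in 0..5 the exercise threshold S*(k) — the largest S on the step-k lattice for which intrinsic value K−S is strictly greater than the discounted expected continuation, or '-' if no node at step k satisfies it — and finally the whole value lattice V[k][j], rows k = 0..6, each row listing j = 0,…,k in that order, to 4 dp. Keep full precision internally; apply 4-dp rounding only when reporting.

price = 8.3006
boundary = - - 97.1171 83.6739 97.1171 83.6739
tree:
8.3006
14.4168 3.5892
24.1429 6.9798 0.9312
37.5861 13.2246 2.1013 0.0000
49.1685 24.1429 4.7415 0.0000 0.0000
59.1476 37.5861 10.6993 0.0000 0.0000 0.0000
67.7453 49.1685 24.1429 0.0000 0.0000 0.0000 0.0000

Δt=0.31850  u=1.16066  d=0.86158  q=0.54583  discount=0.97577
step 6 (expiry): payoffs max(K−S,0) = 67.7453 49.1685 24.1429 0.0000 0.0000 0.0000 0.0000
step 5: (k=5,j=0): S=62.1124, (K−S)⁺=59.1476, hold=56.2099 ⇒ V=59.1476 exercise | (k=5,j=1): S=83.6739, (K−S)⁺=37.5861, hold=34.6484 ⇒ V=37.5861 exercise | (k=5,j=2): S=112.7202, (K−S)⁺=8.5398, hold=10.6993 ⇒ V=10.6993 continue | (k=5,j=3): S=151.8494, (K−S)⁺=0.0000, hold=0.0000 ⇒ V=0.0000 continue | (k=5,j=4): S=204.5618, (K−S)⁺=0.0000, hold=0.0000 ⇒ V=0.0000 continue | (k=5,j=5): S=275.5727, (K−S)⁺=0.0000, hold=0.0000 ⇒ V=0.0000 continue  boundary S*=83.6739
step 4: (k=4,j=0): S=72.0915, (K−S)⁺=49.1685, hold=46.2308 ⇒ V=49.1685 exercise | (k=4,j=1): S=97.1171, (K−S)⁺=24.1429, hold=22.3553 ⇒ V=24.1429 exercise | (k=4,j=2): S=130.8300, (K−S)⁺=0.0000, hold=4.7415 ⇒ V=4.7415 continue | (k=4,j=3): S=176.2458, (K−S)⁺=0.0000, hold=0.0000 ⇒ V=0.0000 continue | (k=4,j=4): S=237.4272, (K−S)⁺=0.0000, hold=0.0000 ⇒ V=0.0000 continue  boundary S*=97.1171
step 3: (k=3,j=0): S=83.6739, (K−S)⁺=37.5861, hold=34.6484 ⇒ V=37.5861 exercise | (k=3,j=1): S=112.7202, (K−S)⁺=8.5398, hold=13.2246 ⇒ V=13.2246 continue | (k=3,j=2): S=151.8494, (K−S)⁺=0.0000, hold=2.1013 ⇒ V=2.1013 continue | (k=3,j=3): S=204.5618, (K−S)⁺=0.0000, hold=0.0000 ⇒ V=0.0000 continue  boundary S*=83.6739
step 2: (k=2,j=0): S=97.1171, (K−S)⁺=24.1429, hold=23.7004 ⇒ V=24.1429 exercise | (k=2,j=1): S=130.8300, (K−S)⁺=0.0000, hold=6.9798 ⇒ V=6.9798 continue | (k=2,j=2): S=176.2458, (K−S)⁺=0.0000, hold=0.9312 ⇒ V=0.9312 continue  boundary S*=97.1171
step 1: (k=1,j=0): S=112.7202, (K−S)⁺=8.5398, hold=14.4168 ⇒ V=14.4168 continue | (k=1,j=1): S=151.8494, (K−S)⁺=0.0000, hold=3.5892 ⇒ V=3.5892 continue  boundary S*=-
step 0: (k=0,j=0): S=130.8300, (K−S)⁺=0.0000, hold=8.3006 ⇒ V=8.3006 continue  boundary S*=-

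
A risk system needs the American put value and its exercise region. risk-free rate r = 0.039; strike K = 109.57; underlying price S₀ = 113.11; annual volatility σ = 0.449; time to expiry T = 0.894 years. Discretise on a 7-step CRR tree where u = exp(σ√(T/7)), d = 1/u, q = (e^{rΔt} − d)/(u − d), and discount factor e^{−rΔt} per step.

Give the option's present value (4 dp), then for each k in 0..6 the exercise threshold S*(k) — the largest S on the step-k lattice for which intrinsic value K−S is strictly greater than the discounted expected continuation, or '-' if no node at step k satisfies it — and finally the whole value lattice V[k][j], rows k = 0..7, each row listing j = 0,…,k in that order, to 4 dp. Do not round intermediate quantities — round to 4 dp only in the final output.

Δt=0.12771, u=1.17405, d=0.85175, q=0.47546, disc=e^(-rΔt)=0.99503
k=7 terminal: V=max(K-S,0) → 72.7831 58.8631 39.6759 13.2283 0.0000 0.0000 0.0000 0.0000
k=6: j=0 S=43.1897 intr=66.3803 cont=65.8359 V=66.3803[EX]; j=1 S=59.5325 intr=50.0375 cont=49.4931 V=50.0375[EX]; j=2 S=82.0592 intr=27.5108 cont=26.9664 V=27.5108[EX]; j=3 S=113.1100 intr=0.0000 cont=6.9043 V=6.9043[hold]; j=4 S=155.9102 intr=0.0000 cont=0.0000 V=0.0000[hold]; j=5 S=214.9058 intr=0.0000 cont=0.0000 V=0.0000[hold]; j=6 S=296.2250 intr=0.0000 cont=0.0000 V=0.0000[hold]  S*(6)=82.0592
k=5: j=0 S=50.7069 intr=58.8631 cont=58.3187 V=58.8631[EX]; j=1 S=69.8941 intr=39.6759 cont=39.1315 V=39.6759[EX]; j=2 S=96.3417 intr=13.2283 cont=17.6251 V=17.6251[hold]; j=3 S=132.7969 intr=0.0000 cont=3.6035 V=3.6035[hold]; j=4 S=183.0465 intr=0.0000 cont=0.0000 V=0.0000[hold]; j=5 S=252.3103 intr=0.0000 cont=0.0000 V=0.0000[hold]  S*(5)=69.8941
k=4: j=0 S=59.5325 intr=50.0375 cont=49.4931 V=50.0375[EX]; j=1 S=82.0592 intr=27.5108 cont=29.0465 V=29.0465[hold]; j=2 S=113.1100 intr=0.0000 cont=10.9039 V=10.9039[hold]; j=3 S=155.9102 intr=0.0000 cont=1.8808 V=1.8808[hold]; j=4 S=214.9058 intr=0.0000 cont=0.0000 V=0.0000[hold]  S*(4)=59.5325
k=3: j=0 S=69.8941 intr=39.6759 cont=39.8580 V=39.8580[hold]; j=1 S=96.3417 intr=13.2283 cont=20.3189 V=20.3189[hold]; j=2 S=132.7969 intr=0.0000 cont=6.5809 V=6.5809[hold]; j=3 S=183.0465 intr=0.0000 cont=0.9816 V=0.9816[hold]  S*(3)=-
k=2: j=0 S=82.0592 intr=27.5108 cont=30.4160 V=30.4160[hold]; j=1 S=113.1100 intr=0.0000 cont=13.7185 V=13.7185[hold]; j=2 S=155.9102 intr=0.0000 cont=3.8992 V=3.8992[hold]  S*(2)=-
k=1: j=0 S=96.3417 intr=13.2283 cont=22.3653 V=22.3653[hold]; j=1 S=132.7969 intr=0.0000 cont=9.0048 V=9.0048[hold]  S*(1)=-
k=0: j=0 S=113.1100 intr=0.0000 cont=15.9333 V=15.9333[hold]  S*(0)=-

price = 15.9333
boundary = - - - - 59.5325 69.8941 82.0592
tree:
15.9333
22.3653 9.0048
30.4160 13.7185 3.8992
39.8580 20.3189 6.5809 0.9816
50.0375 29.0465 10.9039 1.8808 0.0000
58.8631 39.6759 17.6251 3.6035 0.0000 0.0000
66.3803 50.0375 27.5108 6.9043 0.0000 0.0000 0.0000
72.7831 58.8631 39.6759 13.2283 0.0000 0.0000 0.0000 0.0000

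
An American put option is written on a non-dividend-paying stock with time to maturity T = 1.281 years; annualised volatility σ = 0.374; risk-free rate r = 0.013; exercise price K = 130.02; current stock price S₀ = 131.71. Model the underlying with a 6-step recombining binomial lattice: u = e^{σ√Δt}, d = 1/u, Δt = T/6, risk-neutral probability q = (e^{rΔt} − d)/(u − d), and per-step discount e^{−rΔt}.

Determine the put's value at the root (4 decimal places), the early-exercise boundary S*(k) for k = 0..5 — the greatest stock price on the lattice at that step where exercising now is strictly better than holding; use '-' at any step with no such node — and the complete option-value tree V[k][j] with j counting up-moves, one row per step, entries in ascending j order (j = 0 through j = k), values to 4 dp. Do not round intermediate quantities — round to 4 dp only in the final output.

price = 19.4631
boundary = - - - 78.4272 93.2218 78.4272
tree:
19.4631
28.0114 9.7407
38.8862 15.6622 2.9835
51.5928 24.4937 5.5911 0.0000
64.0395 36.7982 10.4779 0.0000 0.0000
74.5108 51.5928 19.6359 0.0000 0.0000 0.0000
83.3203 64.0395 36.7982 0.0000 0.0000 0.0000 0.0000

params: Δt=0.21350 u=1.18864 d=0.84130 q=0.46491 e^(-rΔt)=0.99723
t_6 payoffs: 83.3203 64.0395 36.7982 0.0000 0.0000 0.0000 0.0000
t_5: node(5,0) S=55.5092 payoff=74.5108 vs cont=74.1504 → 74.5108 [stop]  node(5,1) S=78.4272 payoff=51.5928 vs cont=51.2325 → 51.5928 [stop]  node(5,2) S=110.8072 payoff=19.2128 vs cont=19.6359 → 19.6359 [wait]  node(5,3) S=156.5559 payoff=0.0000 vs cont=0.0000 → 0.0000 [wait]  node(5,4) S=221.1928 payoff=0.0000 vs cont=0.0000 → 0.0000 [wait]  node(5,5) S=312.5161 payoff=0.0000 vs cont=0.0000 → 0.0000 [wait]  ⇒ S*(5)=78.4272
t_4: node(4,0) S=65.9805 payoff=64.0395 vs cont=63.6791 → 64.0395 [stop]  node(4,1) S=93.2218 payoff=36.7982 vs cont=36.6340 → 36.7982 [stop]  node(4,2) S=131.7100 payoff=0.0000 vs cont=10.4779 → 10.4779 [wait]  node(4,3) S=186.0888 payoff=0.0000 vs cont=0.0000 → 0.0000 [wait]  node(4,4) S=262.9188 payoff=0.0000 vs cont=0.0000 → 0.0000 [wait]  ⇒ S*(4)=93.2218
t_3: node(3,0) S=78.4272 payoff=51.5928 vs cont=51.2325 → 51.5928 [stop]  node(3,1) S=110.8072 payoff=19.2128 vs cont=24.4937 → 24.4937 [wait]  node(3,2) S=156.5559 payoff=0.0000 vs cont=5.5911 → 5.5911 [wait]  node(3,3) S=221.1928 payoff=0.0000 vs cont=0.0000 → 0.0000 [wait]  ⇒ S*(3)=78.4272
t_2: node(2,0) S=93.2218 payoff=36.7982 vs cont=38.8862 → 38.8862 [wait]  node(2,1) S=131.7100 payoff=0.0000 vs cont=15.6622 → 15.6622 [wait]  node(2,2) S=186.0888 payoff=0.0000 vs cont=2.9835 → 2.9835 [wait]  ⇒ S*(2)=-
t_1: node(1,0) S=110.8072 payoff=19.2128 vs cont=28.0114 → 28.0114 [wait]  node(1,1) S=156.5559 payoff=0.0000 vs cont=9.7407 → 9.7407 [wait]  ⇒ S*(1)=-
t_0: node(0,0) S=131.7100 payoff=0.0000 vs cont=19.4631 → 19.4631 [wait]  ⇒ S*(0)=-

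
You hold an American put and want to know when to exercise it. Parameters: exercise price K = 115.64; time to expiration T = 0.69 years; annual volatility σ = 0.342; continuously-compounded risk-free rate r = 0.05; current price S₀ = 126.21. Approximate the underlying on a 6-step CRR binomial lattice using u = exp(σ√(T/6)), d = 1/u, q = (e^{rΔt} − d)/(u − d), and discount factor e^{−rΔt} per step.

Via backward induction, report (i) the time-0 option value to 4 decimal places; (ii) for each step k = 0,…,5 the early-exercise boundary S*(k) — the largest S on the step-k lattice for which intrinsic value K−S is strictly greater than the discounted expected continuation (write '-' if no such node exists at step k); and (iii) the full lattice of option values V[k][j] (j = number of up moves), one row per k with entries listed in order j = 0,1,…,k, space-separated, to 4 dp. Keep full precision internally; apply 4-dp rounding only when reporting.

price = 7.9792
boundary = - - - - 79.3633 89.1227
tree:
7.9792
12.3665 3.6112
18.5352 6.2381 0.9823
26.6328 10.5174 1.9595 0.0000
36.2767 17.1370 3.9092 0.0000 0.0000
44.9674 26.5173 7.7986 0.0000 0.0000 0.0000
52.7064 36.2767 15.5578 0.0000 0.0000 0.0000 0.0000

params: Δt=0.11500 u=1.12297 d=0.89049 q=0.49584 e^(-rΔt)=0.99427
t_6 payoffs: 52.7064 36.2767 15.5578 0.0000 0.0000 0.0000 0.0000
t_5: node(5,0) S=70.6726 payoff=44.9674 vs cont=44.3044 → 44.9674 [stop]  node(5,1) S=89.1227 payoff=26.5173 vs cont=25.8543 → 26.5173 [stop]  node(5,2) S=112.3894 payoff=3.2506 vs cont=7.7986 → 7.7986 [wait]  node(5,3) S=141.7302 payoff=0.0000 vs cont=0.0000 → 0.0000 [wait]  node(5,4) S=178.7308 payoff=0.0000 vs cont=0.0000 → 0.0000 [wait]  node(5,5) S=225.3909 payoff=0.0000 vs cont=0.0000 → 0.0000 [wait]  ⇒ S*(5)=89.1227
t_4: node(4,0) S=79.3633 payoff=36.2767 vs cont=35.6137 → 36.2767 [stop]  node(4,1) S=100.0822 payoff=15.5578 vs cont=17.1370 → 17.1370 [wait]  node(4,2) S=126.2100 payoff=0.0000 vs cont=3.9092 → 3.9092 [wait]  node(4,3) S=159.1589 payoff=0.0000 vs cont=0.0000 → 0.0000 [wait]  node(4,4) S=200.7095 payoff=0.0000 vs cont=0.0000 → 0.0000 [wait]  ⇒ S*(4)=79.3633
t_3: node(3,0) S=89.1227 payoff=26.5173 vs cont=26.6328 → 26.6328 [wait]  node(3,1) S=112.3894 payoff=3.2506 vs cont=10.5174 → 10.5174 [wait]  node(3,2) S=141.7302 payoff=0.0000 vs cont=1.9595 → 1.9595 [wait]  node(3,3) S=178.7308 payoff=0.0000 vs cont=0.0000 → 0.0000 [wait]  ⇒ S*(3)=-
t_2: node(2,0) S=100.0822 payoff=15.5578 vs cont=18.5352 → 18.5352 [wait]  node(2,1) S=126.2100 payoff=0.0000 vs cont=6.2381 → 6.2381 [wait]  node(2,2) S=159.1589 payoff=0.0000 vs cont=0.9823 → 0.9823 [wait]  ⇒ S*(2)=-
t_1: node(1,0) S=112.3894 payoff=3.2506 vs cont=12.3665 → 12.3665 [wait]  node(1,1) S=141.7302 payoff=0.0000 vs cont=3.6112 → 3.6112 [wait]  ⇒ S*(1)=-
t_0: node(0,0) S=126.2100 payoff=0.0000 vs cont=7.9792 → 7.9792 [wait]  ⇒ S*(0)=-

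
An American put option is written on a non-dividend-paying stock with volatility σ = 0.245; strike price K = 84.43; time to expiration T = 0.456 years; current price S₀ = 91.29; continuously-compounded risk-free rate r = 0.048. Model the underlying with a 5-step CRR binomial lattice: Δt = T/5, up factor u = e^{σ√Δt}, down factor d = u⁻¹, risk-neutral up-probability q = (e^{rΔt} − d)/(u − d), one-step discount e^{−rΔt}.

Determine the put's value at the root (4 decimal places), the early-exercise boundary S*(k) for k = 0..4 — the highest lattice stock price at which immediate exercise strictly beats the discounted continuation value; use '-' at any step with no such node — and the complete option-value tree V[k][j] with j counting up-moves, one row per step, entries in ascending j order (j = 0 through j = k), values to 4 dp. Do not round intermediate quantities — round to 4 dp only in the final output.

Δt=0.09120, u=1.07679, d=0.92868, q=0.51113, disc=e^(-rΔt)=0.99563
k=5 terminal: V=max(K-S,0) → 21.3692 11.3119 0.0000 0.0000 0.0000 0.0000
k=4: j=0 S=67.9035 intr=16.5265 cont=16.1577 V=16.5265[EX]; j=1 S=78.7332 intr=5.6968 cont=5.5059 V=5.6968[EX]; j=2 S=91.2900 intr=0.0000 cont=0.0000 V=0.0000[hold]; j=3 S=105.8495 intr=0.0000 cont=0.0000 V=0.0000[hold]; j=4 S=122.7310 intr=0.0000 cont=0.0000 V=0.0000[hold]  S*(4)=78.7332
k=3: j=0 S=73.1181 intr=11.3119 cont=10.9431 V=11.3119[EX]; j=1 S=84.7794 intr=0.0000 cont=2.7728 V=2.7728[hold]; j=2 S=98.3006 intr=0.0000 cont=0.0000 V=0.0000[hold]; j=3 S=113.9781 intr=0.0000 cont=0.0000 V=0.0000[hold]  S*(3)=73.1181
k=2: j=0 S=78.7332 intr=5.6968 cont=6.9170 V=6.9170[hold]; j=1 S=91.2900 intr=0.0000 cont=1.3496 V=1.3496[hold]; j=2 S=105.8495 intr=0.0000 cont=0.0000 V=0.0000[hold]  S*(2)=-
k=1: j=0 S=84.7794 intr=0.0000 cont=4.0535 V=4.0535[hold]; j=1 S=98.3006 intr=0.0000 cont=0.6569 V=0.6569[hold]  S*(1)=-
k=0: j=0 S=91.2900 intr=0.0000 cont=2.3073 V=2.3073[hold]  S*(0)=-

price = 2.3073
boundary = - - - 73.1181 78.7332
tree:
2.3073
4.0535 0.6569
6.9170 1.3496 0.0000
11.3119 2.7728 0.0000 0.0000
16.5265 5.6968 0.0000 0.0000 0.0000
21.3692 11.3119 0.0000 0.0000 0.0000 0.0000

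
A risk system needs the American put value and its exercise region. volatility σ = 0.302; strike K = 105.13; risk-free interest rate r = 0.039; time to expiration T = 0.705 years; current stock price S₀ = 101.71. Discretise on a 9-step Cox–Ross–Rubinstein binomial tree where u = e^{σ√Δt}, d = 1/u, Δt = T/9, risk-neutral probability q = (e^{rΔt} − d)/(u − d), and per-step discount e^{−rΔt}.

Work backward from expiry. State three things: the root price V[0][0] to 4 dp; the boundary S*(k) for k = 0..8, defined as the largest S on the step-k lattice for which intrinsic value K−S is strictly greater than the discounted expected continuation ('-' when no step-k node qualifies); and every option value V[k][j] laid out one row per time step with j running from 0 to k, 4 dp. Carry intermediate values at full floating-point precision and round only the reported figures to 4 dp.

Δt=0.07833, u=1.08820, d=0.91895, q=0.49696, disc=e^(-rΔt)=0.99695
k=9 terminal: V=max(K-S,0) → 57.5977 48.8434 38.4766 26.2006 11.6636 0.0000 0.0000 0.0000 0.0000 0.0000
k=8: j=0 S=51.7246 intr=53.4054 cont=53.0847 V=53.4054[EX]; j=1 S=61.2511 intr=43.8789 cont=43.5582 V=43.8789[EX]; j=2 S=72.5321 intr=32.5979 cont=32.2772 V=32.5979[EX]; j=3 S=85.8909 intr=19.2391 cont=18.9184 V=19.2391[EX]; j=4 S=101.7100 intr=3.4200 cont=5.8494 V=5.8494[hold]; j=5 S=120.4427 intr=0.0000 cont=0.0000 V=0.0000[hold]; j=6 S=142.6254 intr=0.0000 cont=0.0000 V=0.0000[hold]; j=7 S=168.8938 intr=0.0000 cont=0.0000 V=0.0000[hold]; j=8 S=200.0001 intr=0.0000 cont=0.0000 V=0.0000[hold]  S*(8)=85.8909
k=7: j=0 S=56.2866 intr=48.8434 cont=48.5227 V=48.8434[EX]; j=1 S=66.6534 intr=38.4766 cont=38.1560 V=38.4766[EX]; j=2 S=78.9294 intr=26.2006 cont=25.8799 V=26.2006[EX]; j=3 S=93.4664 intr=11.6636 cont=12.5466 V=12.5466[hold]; j=4 S=110.6807 intr=0.0000 cont=2.9335 V=2.9335[hold]; j=5 S=131.0656 intr=0.0000 cont=0.0000 V=0.0000[hold]; j=6 S=155.2048 intr=0.0000 cont=0.0000 V=0.0000[hold]; j=7 S=183.7900 intr=0.0000 cont=0.0000 V=0.0000[hold]  S*(7)=78.9294
k=6: j=0 S=61.2511 intr=43.8789 cont=43.5582 V=43.8789[EX]; j=1 S=72.5321 intr=32.5979 cont=32.2772 V=32.5979[EX]; j=2 S=85.8909 intr=19.2391 cont=19.3559 V=19.3559[hold]; j=3 S=101.7100 intr=3.4200 cont=7.7456 V=7.7456[hold]; j=4 S=120.4427 intr=0.0000 cont=1.4712 V=1.4712[hold]; j=5 S=142.6254 intr=0.0000 cont=0.0000 V=0.0000[hold]; j=6 S=168.8938 intr=0.0000 cont=0.0000 V=0.0000[hold]  S*(6)=72.5321
k=5: j=0 S=66.6534 intr=38.4766 cont=38.1560 V=38.4766[EX]; j=1 S=78.9294 intr=26.2006 cont=25.9378 V=26.2006[EX]; j=2 S=93.4664 intr=11.6636 cont=13.5446 V=13.5446[hold]; j=3 S=110.6807 intr=0.0000 cont=4.6133 V=4.6133[hold]; j=4 S=131.0656 intr=0.0000 cont=0.7378 V=0.7378[hold]; j=5 S=155.2048 intr=0.0000 cont=0.0000 V=0.0000[hold]  S*(5)=78.9294
k=4: j=0 S=72.5321 intr=32.5979 cont=32.2772 V=32.5979[EX]; j=1 S=85.8909 intr=19.2391 cont=19.8504 V=19.8504[hold]; j=2 S=101.7100 intr=3.4200 cont=9.0783 V=9.0783[hold]; j=3 S=120.4427 intr=0.0000 cont=2.6792 V=2.6792[hold]; j=4 S=142.6254 intr=0.0000 cont=0.3700 V=0.3700[hold]  S*(4)=72.5321
k=3: j=0 S=78.9294 intr=26.2006 cont=26.1828 V=26.2006[EX]; j=1 S=93.4664 intr=11.6636 cont=14.4529 V=14.4529[hold]; j=2 S=110.6807 intr=0.0000 cont=5.8802 V=5.8802[hold]; j=3 S=131.0656 intr=0.0000 cont=1.5269 V=1.5269[hold]  S*(3)=78.9294
k=2: j=0 S=85.8909 intr=19.2391 cont=20.3004 V=20.3004[hold]; j=1 S=101.7100 intr=3.4200 cont=10.1615 V=10.1615[hold]; j=2 S=120.4427 intr=0.0000 cont=3.7055 V=3.7055[hold]  S*(2)=-
k=1: j=0 S=93.4664 intr=11.6636 cont=15.2152 V=15.2152[hold]; j=1 S=110.6807 intr=0.0000 cont=6.9319 V=6.9319[hold]  S*(1)=-
k=0: j=0 S=101.7100 intr=3.4200 cont=11.0649 V=11.0649[hold]  S*(0)=-

price = 11.0649
boundary = - - - 78.9294 72.5321 78.9294 72.5321 78.9294 85.8909
tree:
11.0649
15.2152 6.9319
20.3004 10.1615 3.7055
26.2006 14.4529 5.8802 1.5269
32.5979 19.8504 9.0783 2.6792 0.3700
38.4766 26.2006 13.5446 4.6133 0.7378 0.0000
43.8789 32.5979 19.3559 7.7456 1.4712 0.0000 0.0000
48.8434 38.4766 26.2006 12.5466 2.9335 0.0000 0.0000 0.0000
53.4054 43.8789 32.5979 19.2391 5.8494 0.0000 0.0000 0.0000 0.0000
57.5977 48.8434 38.4766 26.2006 11.6636 0.0000 0.0000 0.0000 0.0000 0.0000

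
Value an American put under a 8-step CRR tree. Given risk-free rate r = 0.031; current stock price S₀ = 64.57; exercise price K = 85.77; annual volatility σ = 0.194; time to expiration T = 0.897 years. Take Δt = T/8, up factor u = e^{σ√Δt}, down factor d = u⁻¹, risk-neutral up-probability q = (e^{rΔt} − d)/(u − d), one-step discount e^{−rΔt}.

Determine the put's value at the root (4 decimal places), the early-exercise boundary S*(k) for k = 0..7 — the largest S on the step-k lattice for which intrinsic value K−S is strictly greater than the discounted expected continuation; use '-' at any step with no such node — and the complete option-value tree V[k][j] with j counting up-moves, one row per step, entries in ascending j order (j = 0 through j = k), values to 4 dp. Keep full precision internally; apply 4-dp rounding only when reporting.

Δt=0.11213  u=1.06712  d=0.93710  q=0.51055  discount=0.99653
step 8 (expiry): payoffs max(K−S,0) = 47.3698 42.0422 35.9754 29.0670 21.2000 12.2416 2.0403 0.0000 0.0000
step 7: (k=7,j=0): S=40.9775, (K−S)⁺=44.7925, hold=44.4949 ⇒ V=44.7925 exercise | (k=7,j=1): S=46.6627, (K−S)⁺=39.1073, hold=38.8097 ⇒ V=39.1073 exercise | (k=7,j=2): S=53.1366, (K−S)⁺=32.6334, hold=32.3357 ⇒ V=32.6334 exercise | (k=7,j=3): S=60.5088, (K−S)⁺=25.2612, hold=24.9636 ⇒ V=25.2612 exercise | (k=7,j=4): S=68.9038, (K−S)⁺=16.8662, hold=16.5686 ⇒ V=16.8662 exercise | (k=7,j=5): S=78.4635, (K−S)⁺=7.3065, hold=7.0089 ⇒ V=7.3065 exercise | (k=7,j=6): S=89.3495, (K−S)⁺=0.0000, hold=0.9952 ⇒ V=0.9952 continue | (k=7,j=7): S=101.7458, (K−S)⁺=0.0000, hold=0.0000 ⇒ V=0.0000 continue  boundary S*=78.4635
step 6: (k=6,j=0): S=43.7278, (K−S)⁺=42.0422, hold=41.7446 ⇒ V=42.0422 exercise | (k=6,j=1): S=49.7946, (K−S)⁺=35.9754, hold=35.6778 ⇒ V=35.9754 exercise | (k=6,j=2): S=56.7030, (K−S)⁺=29.0670, hold=28.7694 ⇒ V=29.0670 exercise | (k=6,j=3): S=64.5700, (K−S)⁺=21.2000, hold=20.9024 ⇒ V=21.2000 exercise | (k=6,j=4): S=73.5284, (K−S)⁺=12.2416, hold=11.9440 ⇒ V=12.2416 exercise | (k=6,j=5): S=83.7297, (K−S)⁺=2.0403, hold=4.0701 ⇒ V=4.0701 continue | (k=6,j=6): S=95.3464, (K−S)⁺=0.0000, hold=0.4854 ⇒ V=0.4854 continue  boundary S*=73.5284
step 5: (k=5,j=0): S=46.6627, (K−S)⁺=39.1073, hold=38.8097 ⇒ V=39.1073 exercise | (k=5,j=1): S=53.1366, (K−S)⁺=32.6334, hold=32.3357 ⇒ V=32.6334 exercise | (k=5,j=2): S=60.5088, (K−S)⁺=25.2612, hold=24.9636 ⇒ V=25.2612 exercise | (k=5,j=3): S=68.9038, (K−S)⁺=16.8662, hold=16.5686 ⇒ V=16.8662 exercise | (k=5,j=4): S=78.4635, (K−S)⁺=7.3065, hold=8.0417 ⇒ V=8.0417 continue | (k=5,j=5): S=89.3495, (K−S)⁺=0.0000, hold=2.2322 ⇒ V=2.2322 continue  boundary S*=68.9038
step 4: (k=4,j=0): S=49.7946, (K−S)⁺=35.9754, hold=35.6778 ⇒ V=35.9754 exercise | (k=4,j=1): S=56.7030, (K−S)⁺=29.0670, hold=28.7694 ⇒ V=29.0670 exercise | (k=4,j=2): S=64.5700, (K−S)⁺=21.2000, hold=20.9024 ⇒ V=21.2000 exercise | (k=4,j=3): S=73.5284, (K−S)⁺=12.2416, hold=12.3180 ⇒ V=12.3180 continue | (k=4,j=4): S=83.7297, (K−S)⁺=2.0403, hold=5.0580 ⇒ V=5.0580 continue  boundary S*=64.5700
step 3: (k=3,j=0): S=53.1366, (K−S)⁺=32.6334, hold=32.3357 ⇒ V=32.6334 exercise | (k=3,j=1): S=60.5088, (K−S)⁺=25.2612, hold=24.9636 ⇒ V=25.2612 exercise | (k=3,j=2): S=68.9038, (K−S)⁺=16.8662, hold=16.6075 ⇒ V=16.8662 exercise | (k=3,j=3): S=78.4635, (K−S)⁺=7.3065, hold=8.5816 ⇒ V=8.5816 continue  boundary S*=68.9038
step 2: (k=2,j=0): S=56.7030, (K−S)⁺=29.0670, hold=28.7694 ⇒ V=29.0670 exercise | (k=2,j=1): S=64.5700, (K−S)⁺=21.2000, hold=20.9024 ⇒ V=21.2000 exercise | (k=2,j=2): S=73.5284, (K−S)⁺=12.2416, hold=12.5927 ⇒ V=12.5927 continue  boundary S*=64.5700
step 1: (k=1,j=0): S=60.5088, (K−S)⁺=25.2612, hold=24.9636 ⇒ V=25.2612 exercise | (k=1,j=1): S=68.9038, (K−S)⁺=16.8662, hold=16.7472 ⇒ V=16.8662 exercise  boundary S*=68.9038
step 0: (k=0,j=0): S=64.5700, (K−S)⁺=21.2000, hold=20.9024 ⇒ V=21.2000 exercise  boundary S*=64.5700

price = 21.2000
boundary = 64.5700 68.9038 64.5700 68.9038 64.5700 68.9038 73.5284 78.4635
tree:
21.2000
25.2612 16.8662
29.0670 21.2000 12.5927
32.6334 25.2612 16.8662 8.5816
35.9754 29.0670 21.2000 12.3180 5.0580
39.1073 32.6334 25.2612 16.8662 8.0417 2.2322
42.0422 35.9754 29.0670 21.2000 12.2416 4.0701 0.4854
44.7925 39.1073 32.6334 25.2612 16.8662 7.3065 0.9952 0.0000
47.3698 42.0422 35.9754 29.0670 21.2000 12.2416 2.0403 0.0000 0.0000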